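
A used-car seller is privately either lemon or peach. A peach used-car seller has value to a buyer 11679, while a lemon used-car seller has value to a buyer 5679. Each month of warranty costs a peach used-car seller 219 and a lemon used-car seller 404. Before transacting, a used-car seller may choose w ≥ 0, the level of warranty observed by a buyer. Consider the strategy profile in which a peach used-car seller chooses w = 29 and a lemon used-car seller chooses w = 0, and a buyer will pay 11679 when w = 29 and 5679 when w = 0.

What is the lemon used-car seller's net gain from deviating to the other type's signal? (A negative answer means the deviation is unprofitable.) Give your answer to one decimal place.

Playing w = 0 the lemon used-car seller receives 5679.
Deviating to w = 29 brings payment 11679 at cost 404 × 29 = 11716, netting -37.
Gain from deviating: -37 − 5679 = -5716.0.
The gain is negative, so the lemon type's incentive-compatibility constraint is satisfied.

-5716.0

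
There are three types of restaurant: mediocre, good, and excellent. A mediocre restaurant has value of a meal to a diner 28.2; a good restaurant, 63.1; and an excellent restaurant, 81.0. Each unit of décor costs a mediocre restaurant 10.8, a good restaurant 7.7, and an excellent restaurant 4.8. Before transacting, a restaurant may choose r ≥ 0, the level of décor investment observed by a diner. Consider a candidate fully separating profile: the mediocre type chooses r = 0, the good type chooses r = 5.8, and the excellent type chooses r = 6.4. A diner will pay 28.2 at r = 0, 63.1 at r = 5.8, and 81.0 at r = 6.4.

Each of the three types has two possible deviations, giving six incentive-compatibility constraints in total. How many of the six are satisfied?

4

Mediocre (own payoff 28.2): to r=5.8 gives 63.1 − 10.8×5.8 = 0.46 → no gain ✓; to r=6.4 gives 81.0 − 10.8×6.4 = 11.88 → no gain ✓.
Excellent (own payoff 81.0 − 4.8×6.4 = 50.28): to r=0 gives 28.2 → no gain ✓; to r=5.8 gives 63.1 − 4.8×5.8 = 35.26 → no gain ✓.
Good (own payoff 63.1 − 7.7×5.8 = 18.44): to r=0 gives 28.2 → profitable ✗; to r=6.4 gives 81.0 − 7.7×6.4 = 31.72 → profitable ✗.
4 of the 6 constraints hold; not an equilibrium.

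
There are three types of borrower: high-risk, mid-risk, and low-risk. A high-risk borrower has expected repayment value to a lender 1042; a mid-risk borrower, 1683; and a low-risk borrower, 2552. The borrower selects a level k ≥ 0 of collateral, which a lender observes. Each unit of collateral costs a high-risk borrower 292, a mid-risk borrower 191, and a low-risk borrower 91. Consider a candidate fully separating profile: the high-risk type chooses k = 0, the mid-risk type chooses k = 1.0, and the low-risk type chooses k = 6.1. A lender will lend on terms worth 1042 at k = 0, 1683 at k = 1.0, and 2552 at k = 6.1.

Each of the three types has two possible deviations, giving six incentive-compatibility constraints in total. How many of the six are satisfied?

Low-risk (own payoff 2552 − 91×6.1 = 1996.9): to k=0 gives 1042 → no gain ✓; to k=1.0 gives 1683 − 91×1.0 = 1592 → no gain ✓.
High-risk (own payoff 1042): to k=1.0 gives 1683 − 292×1.0 = 1391 → profitable ✗; to k=6.1 gives 2552 − 292×6.1 = 770.8 → no gain ✓.
Mid-risk (own payoff 1683 − 191×1.0 = 1492): to k=0 gives 1042 → no gain ✓; to k=6.1 gives 2552 − 191×6.1 = 1386.9 → no gain ✓.
5 of the 6 constraints hold; not an equilibrium.

5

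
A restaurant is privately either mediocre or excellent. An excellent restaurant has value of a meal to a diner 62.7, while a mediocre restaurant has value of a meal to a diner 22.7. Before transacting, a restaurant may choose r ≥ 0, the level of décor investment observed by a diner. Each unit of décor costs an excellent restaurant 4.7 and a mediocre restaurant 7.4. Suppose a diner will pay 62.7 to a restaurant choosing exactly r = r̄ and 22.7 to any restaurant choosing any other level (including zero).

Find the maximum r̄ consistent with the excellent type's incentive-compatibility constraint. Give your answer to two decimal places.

Choosing r̄ yields the excellent type 62.7 − 4.7·r̄; choosing zero yields 22.7.
The excellent type is indifferent at 62.7 − 4.7·r̄ = 22.7, i.e. r̄ = (62.7 − 22.7) / 4.7 ≈ 8.51.
For any r̄ above 8.51 the excellent type would rather pool at zero, so separation collapses.

8.51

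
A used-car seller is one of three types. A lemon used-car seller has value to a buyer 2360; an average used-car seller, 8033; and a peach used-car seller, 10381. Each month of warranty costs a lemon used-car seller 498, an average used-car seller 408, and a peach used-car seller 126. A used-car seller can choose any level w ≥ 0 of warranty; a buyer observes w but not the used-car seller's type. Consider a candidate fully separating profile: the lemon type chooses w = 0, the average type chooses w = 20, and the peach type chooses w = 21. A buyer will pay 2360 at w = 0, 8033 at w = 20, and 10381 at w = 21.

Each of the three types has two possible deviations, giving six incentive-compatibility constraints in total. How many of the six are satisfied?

4

Peach (own payoff 10381 − 126×21 = 7735): to w=0 gives 2360 → no gain ✓; to w=20 gives 8033 − 126×20 = 5513 → no gain ✓.
Average (own payoff 8033 − 408×20 = -127): to w=0 gives 2360 → profitable ✗; to w=21 gives 10381 − 408×21 = 1813 → profitable ✗.
Lemon (own payoff 2360): to w=20 gives 8033 − 498×20 = -1927 → no gain ✓; to w=21 gives 10381 − 498×21 = -77 → no gain ✓.
4 of the 6 constraints hold; not an equilibrium.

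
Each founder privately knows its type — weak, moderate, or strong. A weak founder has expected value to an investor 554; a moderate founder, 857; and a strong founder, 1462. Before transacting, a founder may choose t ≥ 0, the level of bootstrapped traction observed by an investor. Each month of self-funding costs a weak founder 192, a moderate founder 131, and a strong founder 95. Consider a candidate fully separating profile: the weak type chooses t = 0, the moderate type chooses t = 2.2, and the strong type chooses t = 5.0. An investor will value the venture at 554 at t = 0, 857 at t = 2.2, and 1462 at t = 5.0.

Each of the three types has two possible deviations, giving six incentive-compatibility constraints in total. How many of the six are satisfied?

5

Strong (own payoff 1462 − 95×5.0 = 987): to t=0 gives 554 → no gain ✓; to t=2.2 gives 857 − 95×2.2 = 648 → no gain ✓.
Moderate (own payoff 857 − 131×2.2 = 568.8): to t=0 gives 554 → no gain ✓; to t=5.0 gives 1462 − 131×5.0 = 807 → profitable ✗.
Weak (own payoff 554): to t=2.2 gives 857 − 192×2.2 = 434.6 → no gain ✓; to t=5.0 gives 1462 − 192×5.0 = 502 → no gain ✓.
5 of the 6 constraints hold; not an equilibrium.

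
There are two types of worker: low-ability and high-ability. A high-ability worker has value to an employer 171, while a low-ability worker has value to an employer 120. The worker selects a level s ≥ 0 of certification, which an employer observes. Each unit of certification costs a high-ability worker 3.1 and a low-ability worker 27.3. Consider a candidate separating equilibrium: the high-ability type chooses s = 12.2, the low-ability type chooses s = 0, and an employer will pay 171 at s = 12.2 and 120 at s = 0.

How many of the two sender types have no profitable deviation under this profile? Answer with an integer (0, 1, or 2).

2

High-ability type: signal → 171 − 3.1 × 12.2 = 133.18; deviate to 0 → 120. IC holds (133.18 ≥ 120).
Low-ability type: stay at 0 → 120; mimic → 171 − 27.3 × 12.2 = -162.06. IC holds (120 ≥ -162.06).
2 of 2 constraints hold, so this is a separating equilibrium.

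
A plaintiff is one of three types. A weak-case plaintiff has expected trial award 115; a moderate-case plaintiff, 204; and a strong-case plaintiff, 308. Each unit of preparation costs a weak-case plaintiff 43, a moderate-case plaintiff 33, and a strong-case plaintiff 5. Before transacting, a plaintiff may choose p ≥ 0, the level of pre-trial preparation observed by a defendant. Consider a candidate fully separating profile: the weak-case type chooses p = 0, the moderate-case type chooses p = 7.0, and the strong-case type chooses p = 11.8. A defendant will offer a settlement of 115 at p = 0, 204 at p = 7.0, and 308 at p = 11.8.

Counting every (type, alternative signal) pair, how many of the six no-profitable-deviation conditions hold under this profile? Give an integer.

Strong-case (own payoff 308 − 5×11.8 = 249): to p=0 gives 115 → no gain ✓; to p=7.0 gives 204 − 5×7.0 = 169 → no gain ✓.
Moderate-case (own payoff 204 − 33×7.0 = -27): to p=0 gives 115 → profitable ✗; to p=11.8 gives 308 − 33×11.8 = -81.4 → no gain ✓.
Weak-case (own payoff 115): to p=7.0 gives 204 − 43×7.0 = -97 → no gain ✓; to p=11.8 gives 308 − 43×11.8 = -199.4 → no gain ✓.
5 of the 6 constraints hold; not an equilibrium.

5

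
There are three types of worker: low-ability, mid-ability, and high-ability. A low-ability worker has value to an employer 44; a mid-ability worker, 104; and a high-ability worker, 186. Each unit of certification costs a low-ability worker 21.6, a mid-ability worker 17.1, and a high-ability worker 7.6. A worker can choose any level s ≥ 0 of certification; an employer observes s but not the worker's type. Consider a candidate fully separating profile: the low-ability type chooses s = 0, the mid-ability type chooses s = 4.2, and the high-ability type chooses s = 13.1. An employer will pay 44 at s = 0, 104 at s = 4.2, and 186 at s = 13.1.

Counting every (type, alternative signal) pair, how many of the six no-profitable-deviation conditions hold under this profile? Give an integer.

5

High-ability (own payoff 186 − 7.6×13.1 = 86.44): to s=0 gives 44 → no gain ✓; to s=4.2 gives 104 − 7.6×4.2 = 72.08 → no gain ✓.
Mid-ability (own payoff 104 − 17.1×4.2 = 32.18): to s=0 gives 44 → profitable ✗; to s=13.1 gives 186 − 17.1×13.1 = -38.01 → no gain ✓.
Low-ability (own payoff 44): to s=4.2 gives 104 − 21.6×4.2 = 13.28 → no gain ✓; to s=13.1 gives 186 − 21.6×13.1 = -96.96 → no gain ✓.
5 of the 6 constraints hold; not an equilibrium.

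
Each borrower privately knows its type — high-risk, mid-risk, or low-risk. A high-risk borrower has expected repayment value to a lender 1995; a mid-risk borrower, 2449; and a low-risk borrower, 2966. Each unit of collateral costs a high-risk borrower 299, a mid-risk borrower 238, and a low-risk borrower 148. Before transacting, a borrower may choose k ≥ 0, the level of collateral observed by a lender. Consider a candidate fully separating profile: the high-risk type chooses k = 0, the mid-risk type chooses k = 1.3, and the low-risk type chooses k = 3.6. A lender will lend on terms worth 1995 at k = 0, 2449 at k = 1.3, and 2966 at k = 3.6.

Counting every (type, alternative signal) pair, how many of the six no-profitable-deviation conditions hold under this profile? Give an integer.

Low-risk (own payoff 2966 − 148×3.6 = 2433.2): to k=0 gives 1995 → no gain ✓; to k=1.3 gives 2449 − 148×1.3 = 2256.6 → no gain ✓.
Mid-risk (own payoff 2449 − 238×1.3 = 2139.6): to k=0 gives 1995 → no gain ✓; to k=3.6 gives 2966 − 238×3.6 = 2109.2 → no gain ✓.
High-risk (own payoff 1995): to k=1.3 gives 2449 − 299×1.3 = 2060.3 → profitable ✗; to k=3.6 gives 2966 − 299×3.6 = 1889.6 → no gain ✓.
5 of the 6 constraints hold; not an equilibrium.

5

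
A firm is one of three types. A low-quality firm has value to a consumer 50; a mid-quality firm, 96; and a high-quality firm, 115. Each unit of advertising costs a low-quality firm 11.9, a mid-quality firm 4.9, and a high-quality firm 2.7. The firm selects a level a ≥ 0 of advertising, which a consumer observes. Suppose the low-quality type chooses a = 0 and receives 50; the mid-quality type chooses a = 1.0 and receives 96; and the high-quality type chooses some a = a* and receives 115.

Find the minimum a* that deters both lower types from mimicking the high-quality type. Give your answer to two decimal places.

5.46

Low-quality type (on-path payoff 50) won't mimic when 50 ≥ 115 − 11.9·a*, i.e. a* ≥ 5.46.
Mid-quality type (on-path payoff 96 − 4.9×1.0 = 91.1) won't mimic when 91.1 ≥ 115 − 4.9·a*, i.e. a* ≥ 4.88.
Both must hold, so a* = max(5.46, 4.88) = 5.46. The low-quality type's constraint binds.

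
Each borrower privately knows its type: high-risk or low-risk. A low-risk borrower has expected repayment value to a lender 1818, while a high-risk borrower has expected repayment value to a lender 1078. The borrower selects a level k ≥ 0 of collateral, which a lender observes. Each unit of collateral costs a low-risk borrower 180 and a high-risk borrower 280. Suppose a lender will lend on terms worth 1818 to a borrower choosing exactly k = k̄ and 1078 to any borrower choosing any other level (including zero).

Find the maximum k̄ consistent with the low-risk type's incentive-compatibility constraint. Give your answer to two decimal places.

Choosing k̄ yields the low-risk type 1818 − 180·k̄; choosing zero yields 1078.
The low-risk type is indifferent at 1818 − 180·k̄ = 1078, i.e. k̄ = (1818 − 1078) / 180 ≈ 4.11.
For any k̄ above 4.11 the low-risk type would rather pool at zero, so separation collapses.

4.11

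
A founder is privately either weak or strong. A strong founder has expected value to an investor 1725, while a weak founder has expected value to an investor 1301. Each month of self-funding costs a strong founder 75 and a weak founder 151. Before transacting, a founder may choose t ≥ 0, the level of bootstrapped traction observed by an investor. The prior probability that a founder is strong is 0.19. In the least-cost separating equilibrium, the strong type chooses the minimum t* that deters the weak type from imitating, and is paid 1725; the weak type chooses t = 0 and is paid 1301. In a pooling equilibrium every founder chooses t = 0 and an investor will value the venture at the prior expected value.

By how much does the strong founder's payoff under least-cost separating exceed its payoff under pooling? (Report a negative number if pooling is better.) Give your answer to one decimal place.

132.8

Least-cost separating signal: t* solves 1301 = 1725 − 151·t*, so t* = (1725 − 1301)/151 ≈ 2.8079.
Strong type's separating payoff: 1725 − 75 × t* = 1725 − 75 × (1725 − 1301)/151 = 1725 − 31800/151 ≈ 1514.404.
Pooling payoff: 0.19 × 1725 + 0.81 × 1301 = 1381.56.
Difference: 1514.404 − 1381.56 = 132.844, i.e. 132.8 to one decimal place.
The strong type prefers to separate.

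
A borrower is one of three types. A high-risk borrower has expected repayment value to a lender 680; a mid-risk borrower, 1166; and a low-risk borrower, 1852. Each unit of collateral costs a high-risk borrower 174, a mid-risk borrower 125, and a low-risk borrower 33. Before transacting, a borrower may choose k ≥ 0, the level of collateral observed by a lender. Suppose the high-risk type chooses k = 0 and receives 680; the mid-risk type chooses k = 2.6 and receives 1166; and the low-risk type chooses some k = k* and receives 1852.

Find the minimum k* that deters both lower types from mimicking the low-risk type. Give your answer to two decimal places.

8.09

High-risk type (on-path payoff 680) won't mimic when 680 ≥ 1852 − 174·k*, i.e. k* ≥ 6.74.
Mid-risk type (on-path payoff 1166 − 125×2.6 = 841) won't mimic when 841 ≥ 1852 − 125·k*, i.e. k* ≥ 8.09.
Both must hold, so k* = max(6.74, 8.09) = 8.09. The mid-risk type's constraint binds.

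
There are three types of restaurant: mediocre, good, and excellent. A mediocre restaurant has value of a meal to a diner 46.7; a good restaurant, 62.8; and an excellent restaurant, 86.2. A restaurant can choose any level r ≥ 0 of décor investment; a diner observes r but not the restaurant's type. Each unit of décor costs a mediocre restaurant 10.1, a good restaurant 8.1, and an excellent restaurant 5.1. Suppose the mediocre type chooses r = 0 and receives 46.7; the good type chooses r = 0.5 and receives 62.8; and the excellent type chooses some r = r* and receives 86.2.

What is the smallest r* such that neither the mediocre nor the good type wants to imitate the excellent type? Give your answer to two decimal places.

Mediocre type (on-path payoff 46.7) won't mimic when 46.7 ≥ 86.2 − 10.1·r*, i.e. r* ≥ 3.91.
Good type (on-path payoff 62.8 − 8.1×0.5 = 58.75) won't mimic when 58.75 ≥ 86.2 − 8.1·r*, i.e. r* ≥ 3.39.
Both must hold, so r* = max(3.91, 3.39) = 3.91. The mediocre type's constraint binds.

3.91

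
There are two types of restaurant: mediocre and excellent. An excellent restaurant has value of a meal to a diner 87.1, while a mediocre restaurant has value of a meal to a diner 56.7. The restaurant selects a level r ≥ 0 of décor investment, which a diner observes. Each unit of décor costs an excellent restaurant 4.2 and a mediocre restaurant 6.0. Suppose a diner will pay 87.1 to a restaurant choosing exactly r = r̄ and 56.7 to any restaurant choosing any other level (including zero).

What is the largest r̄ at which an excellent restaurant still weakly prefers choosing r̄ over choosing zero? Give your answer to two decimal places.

Choosing r̄ yields the excellent type 87.1 − 4.2·r̄; choosing zero yields 56.7.
The excellent type is indifferent at 87.1 − 4.2·r̄ = 56.7, i.e. r̄ = (87.1 − 56.7) / 4.2 ≈ 7.24.
For any r̄ above 7.24 the excellent type would rather pool at zero, so separation collapses.

7.24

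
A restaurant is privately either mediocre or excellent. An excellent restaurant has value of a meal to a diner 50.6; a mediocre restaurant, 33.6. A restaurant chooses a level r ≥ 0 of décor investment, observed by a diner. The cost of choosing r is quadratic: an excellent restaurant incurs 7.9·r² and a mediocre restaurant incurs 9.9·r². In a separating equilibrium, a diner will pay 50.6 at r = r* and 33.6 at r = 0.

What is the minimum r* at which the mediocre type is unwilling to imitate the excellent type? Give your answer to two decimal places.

1.31

The mediocre type at r = 0 receives 33.6; imitating at r* yields 50.6 − 9.9·r*².
Indifference: 33.6 = 50.6 − 9.9·r*², so r*² = (50.6 − 33.6) / 9.9 ≈ 1.7172.
r* = √1.7172 ≈ 1.31.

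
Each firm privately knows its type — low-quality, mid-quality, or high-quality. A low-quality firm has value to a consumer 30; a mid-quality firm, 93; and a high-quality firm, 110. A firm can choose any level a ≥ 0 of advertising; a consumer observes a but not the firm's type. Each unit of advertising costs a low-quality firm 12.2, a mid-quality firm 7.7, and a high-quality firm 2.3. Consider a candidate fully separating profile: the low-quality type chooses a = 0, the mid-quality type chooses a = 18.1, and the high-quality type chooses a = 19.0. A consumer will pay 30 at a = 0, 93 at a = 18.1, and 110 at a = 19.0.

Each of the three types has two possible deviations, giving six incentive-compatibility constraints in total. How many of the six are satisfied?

High-quality (own payoff 110 − 2.3×19.0 = 66.3): to a=0 gives 30 → no gain ✓; to a=18.1 gives 93 − 2.3×18.1 = 51.37 → no gain ✓.
Mid-quality (own payoff 93 − 7.7×18.1 = -46.37): to a=0 gives 30 → profitable ✗; to a=19.0 gives 110 − 7.7×19.0 = -36.3 → profitable ✗.
Low-quality (own payoff 30): to a=18.1 gives 93 − 12.2×18.1 = -127.82 → no gain ✓; to a=19.0 gives 110 − 12.2×19.0 = -121.8 → no gain ✓.
4 of the 6 constraints hold; not an equilibrium.

4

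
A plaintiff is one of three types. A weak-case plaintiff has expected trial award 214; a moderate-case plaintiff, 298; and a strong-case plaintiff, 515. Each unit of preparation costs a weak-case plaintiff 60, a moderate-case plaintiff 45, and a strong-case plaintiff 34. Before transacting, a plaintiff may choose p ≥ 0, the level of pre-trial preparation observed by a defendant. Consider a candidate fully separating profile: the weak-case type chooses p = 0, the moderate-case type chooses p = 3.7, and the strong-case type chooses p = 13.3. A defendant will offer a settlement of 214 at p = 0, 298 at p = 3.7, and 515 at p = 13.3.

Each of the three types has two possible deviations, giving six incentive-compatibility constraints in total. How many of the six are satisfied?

3

Weak-case (own payoff 214): to p=3.7 gives 298 − 60×3.7 = 76 → no gain ✓; to p=13.3 gives 515 − 60×13.3 = -283 → no gain ✓.
Strong-case (own payoff 515 − 34×13.3 = 62.8): to p=0 gives 214 → profitable ✗; to p=3.7 gives 298 − 34×3.7 = 172.2 → profitable ✗.
Moderate-case (own payoff 298 − 45×3.7 = 131.5): to p=0 gives 214 → profitable ✗; to p=13.3 gives 515 − 45×13.3 = -83.5 → no gain ✓.
3 of the 6 constraints hold; not an equilibrium.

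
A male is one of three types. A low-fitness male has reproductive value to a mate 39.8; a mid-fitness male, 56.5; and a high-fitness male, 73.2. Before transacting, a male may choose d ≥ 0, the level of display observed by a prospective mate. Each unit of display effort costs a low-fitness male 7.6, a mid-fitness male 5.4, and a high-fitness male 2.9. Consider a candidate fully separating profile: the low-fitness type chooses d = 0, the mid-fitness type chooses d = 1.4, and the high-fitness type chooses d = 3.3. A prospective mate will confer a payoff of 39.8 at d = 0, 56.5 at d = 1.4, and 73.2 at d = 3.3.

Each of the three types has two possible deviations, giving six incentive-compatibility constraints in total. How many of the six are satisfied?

Mid-fitness (own payoff 56.5 − 5.4×1.4 = 48.94): to d=0 gives 39.8 → no gain ✓; to d=3.3 gives 73.2 − 5.4×3.3 = 55.38 → profitable ✗.
Low-fitness (own payoff 39.8): to d=1.4 gives 56.5 − 7.6×1.4 = 45.86 → profitable ✗; to d=3.3 gives 73.2 − 7.6×3.3 = 48.12 → profitable ✗.
High-fitness (own payoff 73.2 − 2.9×3.3 = 63.63): to d=0 gives 39.8 → no gain ✓; to d=1.4 gives 56.5 − 2.9×1.4 = 52.44 → no gain ✓.
3 of the 6 constraints hold; not an equilibrium.

3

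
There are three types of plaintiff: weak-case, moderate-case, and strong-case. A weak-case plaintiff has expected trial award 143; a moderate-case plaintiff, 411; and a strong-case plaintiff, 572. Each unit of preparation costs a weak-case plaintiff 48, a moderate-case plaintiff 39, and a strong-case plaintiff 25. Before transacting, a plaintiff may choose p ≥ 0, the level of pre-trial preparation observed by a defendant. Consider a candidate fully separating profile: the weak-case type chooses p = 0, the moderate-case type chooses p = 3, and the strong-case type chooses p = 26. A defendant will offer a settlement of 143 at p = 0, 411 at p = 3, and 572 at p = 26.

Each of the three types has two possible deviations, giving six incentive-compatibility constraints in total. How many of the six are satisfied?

Moderate-case (own payoff 411 − 39×3 = 294): to p=0 gives 143 → no gain ✓; to p=26 gives 572 − 39×26 = -442 → no gain ✓.
Weak-case (own payoff 143): to p=3 gives 411 − 48×3 = 267 → profitable ✗; to p=26 gives 572 − 48×26 = -676 → no gain ✓.
Strong-case (own payoff 572 − 25×26 = -78): to p=0 gives 143 → profitable ✗; to p=3 gives 411 − 25×3 = 336 → profitable ✗.
3 of the 6 constraints hold; not an equilibrium.

3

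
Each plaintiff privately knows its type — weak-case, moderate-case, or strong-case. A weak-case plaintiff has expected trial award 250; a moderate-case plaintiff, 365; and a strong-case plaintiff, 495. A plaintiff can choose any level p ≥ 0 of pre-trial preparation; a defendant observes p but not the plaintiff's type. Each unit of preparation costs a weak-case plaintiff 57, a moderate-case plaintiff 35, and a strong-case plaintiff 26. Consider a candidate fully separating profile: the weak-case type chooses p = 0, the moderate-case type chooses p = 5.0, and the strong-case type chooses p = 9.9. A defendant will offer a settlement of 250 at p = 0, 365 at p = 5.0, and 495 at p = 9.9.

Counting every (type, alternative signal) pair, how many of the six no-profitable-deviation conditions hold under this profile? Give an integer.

4

Moderate-case (own payoff 365 − 35×5.0 = 190): to p=0 gives 250 → profitable ✗; to p=9.9 gives 495 − 35×9.9 = 148.5 → no gain ✓.
Strong-case (own payoff 495 − 26×9.9 = 237.6): to p=0 gives 250 → profitable ✗; to p=5.0 gives 365 − 26×5.0 = 235 → no gain ✓.
Weak-case (own payoff 250): to p=5.0 gives 365 − 57×5.0 = 80 → no gain ✓; to p=9.9 gives 495 − 57×9.9 = -69.3 → no gain ✓.
4 of the 6 constraints hold; not an equilibrium.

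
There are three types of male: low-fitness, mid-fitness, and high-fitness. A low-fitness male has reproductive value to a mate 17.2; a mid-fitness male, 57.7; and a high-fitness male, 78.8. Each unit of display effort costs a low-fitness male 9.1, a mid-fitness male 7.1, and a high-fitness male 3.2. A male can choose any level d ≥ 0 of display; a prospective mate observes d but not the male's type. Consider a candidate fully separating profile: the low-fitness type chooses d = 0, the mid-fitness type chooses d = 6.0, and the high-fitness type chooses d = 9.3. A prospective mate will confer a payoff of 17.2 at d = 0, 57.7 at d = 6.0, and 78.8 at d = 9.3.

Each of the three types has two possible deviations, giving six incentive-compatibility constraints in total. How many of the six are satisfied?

5

High-fitness (own payoff 78.8 − 3.2×9.3 = 49.04): to d=0 gives 17.2 → no gain ✓; to d=6.0 gives 57.7 − 3.2×6.0 = 38.5 → no gain ✓.
Low-fitness (own payoff 17.2): to d=6.0 gives 57.7 − 9.1×6.0 = 3.1 → no gain ✓; to d=9.3 gives 78.8 − 9.1×9.3 = -5.83 → no gain ✓.
Mid-fitness (own payoff 57.7 − 7.1×6.0 = 15.1): to d=0 gives 17.2 → profitable ✗; to d=9.3 gives 78.8 − 7.1×9.3 = 12.77 → no gain ✓.
5 of the 6 constraints hold; not an equilibrium.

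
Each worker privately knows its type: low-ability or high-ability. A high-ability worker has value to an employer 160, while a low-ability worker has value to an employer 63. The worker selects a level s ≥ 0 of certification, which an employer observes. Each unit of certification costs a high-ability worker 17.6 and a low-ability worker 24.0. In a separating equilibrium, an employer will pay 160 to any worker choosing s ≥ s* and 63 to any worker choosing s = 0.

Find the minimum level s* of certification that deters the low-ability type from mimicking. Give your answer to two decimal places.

4.04

A low-ability worker choosing s = 0 receives 63.
Imitating at s* instead would pay 160 at cost 24.0·s*, netting 160 − 24.0·s*.
Indifference: 63 = 160 − 24.0·s*, so s* = (160 − 63) / 24.0 ≈ 4.04.
This is the low-ability type's binding incentive-compatibility constraint; any s ≥ 4.04 sustains separation on that side.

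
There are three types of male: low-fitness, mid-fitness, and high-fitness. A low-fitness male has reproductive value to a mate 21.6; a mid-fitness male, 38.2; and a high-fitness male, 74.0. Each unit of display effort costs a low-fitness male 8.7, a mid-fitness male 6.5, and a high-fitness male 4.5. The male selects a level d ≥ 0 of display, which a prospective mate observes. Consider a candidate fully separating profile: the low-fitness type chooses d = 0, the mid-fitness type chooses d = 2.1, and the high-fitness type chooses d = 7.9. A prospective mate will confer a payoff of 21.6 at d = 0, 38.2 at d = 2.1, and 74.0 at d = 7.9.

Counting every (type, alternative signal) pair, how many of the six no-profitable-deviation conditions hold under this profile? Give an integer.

6

Mid-fitness (own payoff 38.2 − 6.5×2.1 = 24.55): to d=0 gives 21.6 → no gain ✓; to d=7.9 gives 74.0 − 6.5×7.9 = 22.65 → no gain ✓.
Low-fitness (own payoff 21.6): to d=2.1 gives 38.2 − 8.7×2.1 = 19.93 → no gain ✓; to d=7.9 gives 74.0 − 8.7×7.9 = 5.27 → no gain ✓.
High-fitness (own payoff 74.0 − 4.5×7.9 = 38.45): to d=0 gives 21.6 → no gain ✓; to d=2.1 gives 38.2 − 4.5×2.1 = 28.75 → no gain ✓.
6 of the 6 constraints hold; this profile is a separating equilibrium.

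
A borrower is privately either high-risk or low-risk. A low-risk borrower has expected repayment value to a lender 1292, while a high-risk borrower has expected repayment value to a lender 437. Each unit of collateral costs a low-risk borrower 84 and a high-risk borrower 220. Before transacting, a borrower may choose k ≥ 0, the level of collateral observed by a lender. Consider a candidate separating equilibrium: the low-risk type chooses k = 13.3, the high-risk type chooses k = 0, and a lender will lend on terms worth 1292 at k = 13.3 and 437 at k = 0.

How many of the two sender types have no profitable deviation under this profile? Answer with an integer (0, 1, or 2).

Low-risk type: signal → 1292 − 84 × 13.3 = 174.8; deviate to 0 → 437. IC fails (174.8 < 437).
High-risk type: stay at 0 → 437; mimic → 1292 − 220 × 13.3 = -1634. IC holds (437 ≥ -1634).
1 of 2 constraints hold, so this profile is not an equilibrium.

1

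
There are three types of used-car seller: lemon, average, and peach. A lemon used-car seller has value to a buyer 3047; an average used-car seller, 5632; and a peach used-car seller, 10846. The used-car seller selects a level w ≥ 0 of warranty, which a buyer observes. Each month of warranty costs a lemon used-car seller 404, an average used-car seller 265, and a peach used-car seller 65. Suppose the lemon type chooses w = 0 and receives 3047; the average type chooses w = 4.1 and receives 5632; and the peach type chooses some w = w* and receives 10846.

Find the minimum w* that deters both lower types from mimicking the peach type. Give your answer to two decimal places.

23.78

Average type (on-path payoff 5632 − 265×4.1 = 4545.5) won't mimic when 4545.5 ≥ 10846 − 265·w*, i.e. w* ≥ 23.78.
Lemon type (on-path payoff 3047) won't mimic when 3047 ≥ 10846 − 404·w*, i.e. w* ≥ 19.30.
Both must hold, so w* = max(19.30, 23.78) = 23.78. The average type's constraint binds.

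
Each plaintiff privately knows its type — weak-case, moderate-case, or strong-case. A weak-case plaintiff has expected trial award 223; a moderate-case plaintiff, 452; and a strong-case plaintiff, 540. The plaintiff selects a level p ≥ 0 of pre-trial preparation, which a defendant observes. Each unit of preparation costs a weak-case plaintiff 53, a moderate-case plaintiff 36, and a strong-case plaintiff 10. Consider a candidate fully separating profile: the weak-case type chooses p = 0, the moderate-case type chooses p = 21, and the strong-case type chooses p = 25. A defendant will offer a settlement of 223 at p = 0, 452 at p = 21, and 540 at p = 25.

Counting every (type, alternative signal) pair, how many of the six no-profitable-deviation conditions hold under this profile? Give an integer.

5

Weak-case (own payoff 223): to p=21 gives 452 − 53×21 = -661 → no gain ✓; to p=25 gives 540 − 53×25 = -785 → no gain ✓.
Strong-case (own payoff 540 − 10×25 = 290): to p=0 gives 223 → no gain ✓; to p=21 gives 452 − 10×21 = 242 → no gain ✓.
Moderate-case (own payoff 452 − 36×21 = -304): to p=0 gives 223 → profitable ✗; to p=25 gives 540 − 36×25 = -360 → no gain ✓.
5 of the 6 constraints hold; not an equilibrium.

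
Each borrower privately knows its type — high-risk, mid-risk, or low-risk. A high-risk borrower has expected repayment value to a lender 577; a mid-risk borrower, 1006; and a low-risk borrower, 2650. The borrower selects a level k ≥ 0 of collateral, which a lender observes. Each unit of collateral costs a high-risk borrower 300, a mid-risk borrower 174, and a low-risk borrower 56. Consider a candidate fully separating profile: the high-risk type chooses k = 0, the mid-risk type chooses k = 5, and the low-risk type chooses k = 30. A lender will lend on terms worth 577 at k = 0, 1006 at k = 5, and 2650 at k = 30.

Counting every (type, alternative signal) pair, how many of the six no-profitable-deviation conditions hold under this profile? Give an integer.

5

Mid-risk (own payoff 1006 − 174×5 = 136): to k=0 gives 577 → profitable ✗; to k=30 gives 2650 − 174×30 = -2570 → no gain ✓.
High-risk (own payoff 577): to k=5 gives 1006 − 300×5 = -494 → no gain ✓; to k=30 gives 2650 − 300×30 = -6350 → no gain ✓.
Low-risk (own payoff 2650 − 56×30 = 970): to k=0 gives 577 → no gain ✓; to k=5 gives 1006 − 56×5 = 726 → no gain ✓.
5 of the 6 constraints hold; not an equilibrium.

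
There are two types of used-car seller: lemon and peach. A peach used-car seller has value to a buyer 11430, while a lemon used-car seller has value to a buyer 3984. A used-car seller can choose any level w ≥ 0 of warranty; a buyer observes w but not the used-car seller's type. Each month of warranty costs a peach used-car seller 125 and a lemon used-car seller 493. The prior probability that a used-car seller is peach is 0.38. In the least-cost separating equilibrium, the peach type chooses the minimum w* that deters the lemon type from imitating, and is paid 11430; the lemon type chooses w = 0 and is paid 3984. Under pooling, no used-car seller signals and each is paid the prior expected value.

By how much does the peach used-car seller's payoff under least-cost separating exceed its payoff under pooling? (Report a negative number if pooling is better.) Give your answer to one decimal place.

Least-cost separating signal: w* solves 3984 = 11430 − 493·w*, so w* = (11430 − 3984)/493 ≈ 15.1034.
Peach type's separating payoff: 11430 − 125 × w* = 11430 − 125 × (11430 − 3984)/493 = 11430 − 930750/493 ≈ 9542.069.
Pooling payoff: 0.38 × 11430 + 0.62 × 3984 = 6813.48.
Difference: 9542.069 − 6813.48 = 2728.589, i.e. 2728.6 to one decimal place.
The peach type prefers to separate.

2728.6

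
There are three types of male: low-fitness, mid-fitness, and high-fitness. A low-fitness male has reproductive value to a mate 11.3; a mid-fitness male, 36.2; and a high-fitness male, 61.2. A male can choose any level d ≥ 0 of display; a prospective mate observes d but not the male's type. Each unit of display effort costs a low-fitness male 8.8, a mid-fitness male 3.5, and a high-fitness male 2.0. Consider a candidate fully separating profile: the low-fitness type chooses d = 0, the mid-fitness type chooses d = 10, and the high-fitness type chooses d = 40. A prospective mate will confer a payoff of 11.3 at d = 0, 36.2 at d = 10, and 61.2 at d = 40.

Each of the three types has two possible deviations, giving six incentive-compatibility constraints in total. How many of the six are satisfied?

3

Mid-fitness (own payoff 36.2 − 3.5×10 = 1.2): to d=0 gives 11.3 → profitable ✗; to d=40 gives 61.2 − 3.5×40 = -78.8 → no gain ✓.
High-fitness (own payoff 61.2 − 2.0×40 = -18.8): to d=0 gives 11.3 → profitable ✗; to d=10 gives 36.2 − 2.0×10 = 16.2 → profitable ✗.
Low-fitness (own payoff 11.3): to d=10 gives 36.2 − 8.8×10 = -51.8 → no gain ✓; to d=40 gives 61.2 − 8.8×40 = -290.8 → no gain ✓.
3 of the 6 constraints hold; not an equilibrium.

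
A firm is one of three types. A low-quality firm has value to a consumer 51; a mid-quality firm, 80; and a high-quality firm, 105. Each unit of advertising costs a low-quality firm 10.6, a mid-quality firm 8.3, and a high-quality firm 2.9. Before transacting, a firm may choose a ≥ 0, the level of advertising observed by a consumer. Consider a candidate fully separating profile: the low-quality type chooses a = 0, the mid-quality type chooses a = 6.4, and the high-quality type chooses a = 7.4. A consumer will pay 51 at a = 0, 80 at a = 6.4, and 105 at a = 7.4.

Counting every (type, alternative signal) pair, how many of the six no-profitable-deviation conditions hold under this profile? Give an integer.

4

Mid-quality (own payoff 80 − 8.3×6.4 = 26.88): to a=0 gives 51 → profitable ✗; to a=7.4 gives 105 − 8.3×7.4 = 43.58 → profitable ✗.
Low-quality (own payoff 51): to a=6.4 gives 80 − 10.6×6.4 = 12.16 → no gain ✓; to a=7.4 gives 105 − 10.6×7.4 = 26.56 → no gain ✓.
High-quality (own payoff 105 − 2.9×7.4 = 83.54): to a=0 gives 51 → no gain ✓; to a=6.4 gives 80 − 2.9×6.4 = 61.44 → no gain ✓.
4 of the 6 constraints hold; not an equilibrium.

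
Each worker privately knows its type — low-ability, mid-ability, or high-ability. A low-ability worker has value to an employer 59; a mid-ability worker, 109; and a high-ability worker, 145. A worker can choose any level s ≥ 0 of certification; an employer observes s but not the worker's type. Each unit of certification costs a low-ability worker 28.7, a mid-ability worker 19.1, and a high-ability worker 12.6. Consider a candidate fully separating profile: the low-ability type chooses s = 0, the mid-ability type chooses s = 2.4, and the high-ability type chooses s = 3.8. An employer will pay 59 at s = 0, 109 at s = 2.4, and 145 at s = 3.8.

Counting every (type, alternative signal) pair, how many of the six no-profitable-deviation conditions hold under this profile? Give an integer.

5

Mid-ability (own payoff 109 − 19.1×2.4 = 63.16): to s=0 gives 59 → no gain ✓; to s=3.8 gives 145 − 19.1×3.8 = 72.42 → profitable ✗.
High-ability (own payoff 145 − 12.6×3.8 = 97.12): to s=0 gives 59 → no gain ✓; to s=2.4 gives 109 − 12.6×2.4 = 78.76 → no gain ✓.
Low-ability (own payoff 59): to s=2.4 gives 109 − 28.7×2.4 = 40.12 → no gain ✓; to s=3.8 gives 145 − 28.7×3.8 = 35.94 → no gain ✓.
5 of the 6 constraints hold; not an equilibrium.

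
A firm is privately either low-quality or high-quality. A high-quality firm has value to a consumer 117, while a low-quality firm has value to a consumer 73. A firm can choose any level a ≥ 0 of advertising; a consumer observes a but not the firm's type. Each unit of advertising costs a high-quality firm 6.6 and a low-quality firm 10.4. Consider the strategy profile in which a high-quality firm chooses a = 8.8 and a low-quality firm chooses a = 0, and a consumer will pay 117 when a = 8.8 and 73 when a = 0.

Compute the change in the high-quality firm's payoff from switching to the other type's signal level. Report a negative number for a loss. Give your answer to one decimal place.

Playing a = 8.8 the high-quality firm receives 117 − 6.6 × 8.8 = 58.92.
Deviating to a = 0 yields 73 instead.
Gain from deviating: 73 − 58.92 = 14.08, i.e. 14.1 to one decimal place.
The gain is positive, so the high-quality type's incentive-compatibility constraint is violated — this profile is not a separating equilibrium.

14.1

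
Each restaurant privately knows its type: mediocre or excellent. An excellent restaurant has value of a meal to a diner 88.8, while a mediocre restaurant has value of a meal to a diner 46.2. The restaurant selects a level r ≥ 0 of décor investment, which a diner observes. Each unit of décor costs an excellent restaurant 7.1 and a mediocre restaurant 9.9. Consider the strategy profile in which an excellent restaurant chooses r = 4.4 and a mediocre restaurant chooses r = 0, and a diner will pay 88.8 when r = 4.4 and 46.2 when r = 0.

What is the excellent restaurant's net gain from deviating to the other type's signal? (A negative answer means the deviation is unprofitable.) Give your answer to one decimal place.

Playing r = 4.4 the excellent restaurant receives 88.8 − 7.1 × 4.4 = 57.56.
Deviating to r = 0 yields 46.2 instead.
Gain from deviating: 46.2 − 57.56 = -11.36, i.e. -11.4 to one decimal place.
The gain is negative, so the excellent type's incentive-compatibility constraint is satisfied.

-11.4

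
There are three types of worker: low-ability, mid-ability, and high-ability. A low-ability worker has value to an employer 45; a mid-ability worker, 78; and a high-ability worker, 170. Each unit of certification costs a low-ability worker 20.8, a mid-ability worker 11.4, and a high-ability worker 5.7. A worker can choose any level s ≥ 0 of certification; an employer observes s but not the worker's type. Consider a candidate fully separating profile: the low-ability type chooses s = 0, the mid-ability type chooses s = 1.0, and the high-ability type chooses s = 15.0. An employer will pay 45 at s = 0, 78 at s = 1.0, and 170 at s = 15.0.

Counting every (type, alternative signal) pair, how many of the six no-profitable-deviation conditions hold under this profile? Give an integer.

5

Mid-ability (own payoff 78 − 11.4×1.0 = 66.6): to s=0 gives 45 → no gain ✓; to s=15.0 gives 170 − 11.4×15.0 = -1 → no gain ✓.
High-ability (own payoff 170 − 5.7×15.0 = 84.5): to s=0 gives 45 → no gain ✓; to s=1.0 gives 78 − 5.7×1.0 = 72.3 → no gain ✓.
Low-ability (own payoff 45): to s=1.0 gives 78 − 20.8×1.0 = 57.2 → profitable ✗; to s=15.0 gives 170 − 20.8×15.0 = -142 → no gain ✓.
5 of the 6 constraints hold; not an equilibrium.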